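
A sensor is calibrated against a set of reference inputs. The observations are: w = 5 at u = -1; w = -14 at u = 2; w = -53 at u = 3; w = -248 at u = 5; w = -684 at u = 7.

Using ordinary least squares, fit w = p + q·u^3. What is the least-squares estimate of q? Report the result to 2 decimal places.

Sums needed: Σ1 = 5, Σu^3 = 502, Σu^3·u^3 = 134068.
Moment sums: Σw = -994, Σu^3·w = -267160.
det = 5·134068 − 502² = 418336.
p = ((-994)·134068 − 502·(-267160))/418336 = 106341/52292; q = (5·(-267160) − 502·(-994))/418336 = -209203/104584.

q = -2.00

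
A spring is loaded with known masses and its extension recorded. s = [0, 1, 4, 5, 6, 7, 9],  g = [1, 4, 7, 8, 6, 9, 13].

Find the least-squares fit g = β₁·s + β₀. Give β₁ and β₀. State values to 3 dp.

β₁ = 1.111, β₀ = 1.778

With design matrix A, AᵀA = [[208, 32]; [32, 7]] and Aᵀg = [288, 48]ᵀ.
Eliminating β₀: 7·(row 1) − 32·(row 2) gives 432·β₁ = 7·288 − 32·48 = 480, so β₁ = 10/9.
Then β₀ = (48 − 32·(10/9))/7 = 16/9.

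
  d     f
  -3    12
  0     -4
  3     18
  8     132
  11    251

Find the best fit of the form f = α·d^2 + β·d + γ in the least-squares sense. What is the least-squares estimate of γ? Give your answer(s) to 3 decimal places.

Entries of AᵀA: Σd^2·d^2 = 18899, Σd^2·d = 1843, Σd^2 = 203, Σd·d = 203, Σd = 19, Σ1 = 5.
And Σd^2·f = 39089, Σd·f = 3835, Σf = 409.
So AᵀA·[α, β, γ]ᵀ = Aᵀf: [[18899, 1843, 203]; [1843, 203, 19]; [203, 19, 5]]·[α, β, γ]ᵀ = [39089, 3835, 409]ᵀ.
Row-reducing yields α = 68993/34116, β = 9885/11372, γ = -30779/8529.

γ = -3.609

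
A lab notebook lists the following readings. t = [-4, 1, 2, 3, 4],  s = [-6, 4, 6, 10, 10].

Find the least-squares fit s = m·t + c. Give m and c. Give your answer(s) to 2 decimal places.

m = 2.09, c = 2.29

Setting ∂/∂m … = 0 gives: 46·m + 6·c = 110;  6·m + 5·c = 24.
Δ = 46·5 − 6² = 194.
m = (110·5 − 6·24)/194 = 203/97; c = (46·24 − 6·110)/194 = 222/97.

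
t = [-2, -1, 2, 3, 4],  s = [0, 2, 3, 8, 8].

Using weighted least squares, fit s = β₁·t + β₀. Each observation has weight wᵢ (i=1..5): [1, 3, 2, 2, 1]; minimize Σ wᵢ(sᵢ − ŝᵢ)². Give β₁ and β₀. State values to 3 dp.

AᵀWA·[β₁, β₀]ᵀ = AᵀWs reads: 49·β₁ + 9·β₀ = 86;  9·β₁ + 9·β₀ = 36.
(Σwᵢ·t·t = 49, Σwᵢ·t = 9, Σwᵢ·1 = 9, Σwᵢ·t·s = 86, Σwᵢ·s = 36.)
Determinant 49·9 − 9² = 360.
β₁ = (86·9 − 9·36)/360 = 5/4; β₀ = (49·36 − 9·86)/360 = 11/4.

β₁ = 1.250, β₀ = 2.750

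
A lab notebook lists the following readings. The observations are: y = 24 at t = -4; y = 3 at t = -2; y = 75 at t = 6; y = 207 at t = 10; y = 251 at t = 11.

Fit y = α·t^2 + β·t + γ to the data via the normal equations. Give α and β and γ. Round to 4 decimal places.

α = 2.0005, β = 1.0763, γ = -3.3456

The normal system XᵀX·[α, β, γ]ᵀ = Xᵀy is [[26209, 2475, 277]; [2475, 277, 21]; [277, 21, 5]]·[α, β, γ]ᵀ = [54167, 5179, 560]ᵀ.
Row-reducing yields α = 1653763/826694, β = 889769/826694, γ = -1382886/413347.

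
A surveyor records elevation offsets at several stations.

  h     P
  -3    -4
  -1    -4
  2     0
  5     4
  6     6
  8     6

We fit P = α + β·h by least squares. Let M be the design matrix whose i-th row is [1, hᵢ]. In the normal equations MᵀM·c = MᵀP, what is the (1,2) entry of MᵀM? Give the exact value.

17

Row 1 ↔ basis 1, column 2 ↔ basis h, so (MᵀM)_{1,2} = Σᵢ h = (1)·(-3) + (1)·(-1) + (1)·(2) + (1)·(5) + (1)·(6) + (1)·(8) = 17.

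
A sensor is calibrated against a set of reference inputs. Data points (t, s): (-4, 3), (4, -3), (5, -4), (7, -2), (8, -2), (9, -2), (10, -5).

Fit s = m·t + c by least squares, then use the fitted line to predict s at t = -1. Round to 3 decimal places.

With design matrix M, MᵀM = [[351, 39]; [39, 7]] and Mᵀs = [-142, -15]ᵀ.
Determinant 351·7 − 39² = 936.
m = ((-142)·7 − 39·(-15))/936 = -409/936; c = (351·(-15) − 39·(-142))/936 = 7/24.
At t = -1: ŝ = (-409/936)·(-1) + (7/24)·(1) = 341/468.

ŝ = 0.729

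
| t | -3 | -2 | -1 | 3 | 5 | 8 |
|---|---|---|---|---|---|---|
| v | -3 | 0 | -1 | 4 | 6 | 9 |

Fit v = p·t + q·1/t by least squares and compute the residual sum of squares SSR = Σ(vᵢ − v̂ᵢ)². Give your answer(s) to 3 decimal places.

Sums needed: Σt·t = 112, Σt·1/t = 6, Σ1/t·1/t = 22001/14400.
For Mᵀv: Σt·v = 124, Σ1/t·v = 679/120.
Normal equations: [[112, 6]; [6, 22001/14400]]·[p, q]ᵀ = [124, 679/120]ᵀ.
Determinant 112·(22001/14400) − 6² = 121607/900.
p = (124·(22001/14400) − 6·(679/120))/(121607/900) = 559811/486428; q = (112·(679/120) − 6·124)/(121607/900) = -99240/121607.
Residuals: 87829/486428, 460571/243214, -323577/486428, 398599/486428, 198905/486428, -12754/121607; SSR = 597193/121607.

SSR = 4.911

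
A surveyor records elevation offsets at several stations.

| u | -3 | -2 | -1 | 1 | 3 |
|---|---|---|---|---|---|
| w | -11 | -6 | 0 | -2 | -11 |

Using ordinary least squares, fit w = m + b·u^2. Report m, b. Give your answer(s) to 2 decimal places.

XᵀX·[m, b]ᵀ = Xᵀw reads: 5·m + 24·b = -30;  24·m + 180·b = -224.
(Σ1 = 5, Σu^2 = 24, Σu^2·u^2 = 180, Σw = -30, Σu^2·w = -224.)
Eliminating b: 180·(row 1) − 24·(row 2) gives 324·m = 180·(-30) − 24·(-224) = -24, so m = -2/27.
Then b = ((-224) − 24·(-2/27))/180 = -100/81.

m = -0.07, b = -1.23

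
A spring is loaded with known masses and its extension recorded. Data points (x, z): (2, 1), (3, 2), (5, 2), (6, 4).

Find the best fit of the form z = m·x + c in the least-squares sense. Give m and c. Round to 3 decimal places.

m = 0.600, c = -0.150

Normal-equation sums: Σx·x = 74, Σx = 16, Σ1 = 4.
Moment sums: Σx·z = 42, Σz = 9.
MᵀM·[m, c]ᵀ = Mᵀz becomes [[74, 16]; [16, 4]]·[m, c]ᵀ = [42, 9]ᵀ.
Eliminating c: 4·(row 1) − 16·(row 2) gives 40·m = 4·42 − 16·9 = 24, so m = 3/5.
Then c = (9 − 16·(3/5))/4 = -3/20.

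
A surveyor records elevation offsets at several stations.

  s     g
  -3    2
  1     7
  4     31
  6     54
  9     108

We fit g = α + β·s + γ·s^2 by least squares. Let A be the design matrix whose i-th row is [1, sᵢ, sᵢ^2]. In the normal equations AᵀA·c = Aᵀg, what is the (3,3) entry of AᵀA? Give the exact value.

8195

Row 3 ↔ basis s^2, column 3 ↔ basis s^2, so (AᵀA)_{3,3} = Σᵢ (s^2)·(s^2) = (9)·(9) + (1)·(1) + (16)·(16) + (36)·(36) + (81)·(81) = 8195.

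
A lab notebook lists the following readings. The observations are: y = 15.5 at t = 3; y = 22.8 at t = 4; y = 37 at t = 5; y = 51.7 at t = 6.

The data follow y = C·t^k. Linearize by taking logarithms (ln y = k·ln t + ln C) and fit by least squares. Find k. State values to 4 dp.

k = 1.7651

With ln yᵢ as the transformed response and ln tᵢ as the regressor:
Σln t = 5.8861, Σ(ln t)² = 8.9295, Σln y = 13.4240, Σln t·ln y = 20.2266.
Equations: 8.9295·k + 5.8861·ln C = 20.2266;  5.8861·k + 4·ln C = 13.4240.
Solving (det = 1.0716): k = 1.76507, ln C = 0.75864.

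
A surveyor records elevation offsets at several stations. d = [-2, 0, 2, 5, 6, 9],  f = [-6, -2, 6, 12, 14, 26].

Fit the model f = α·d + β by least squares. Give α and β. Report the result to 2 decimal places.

α = 2.82, β = -1.08

Normal-equation sums: Σd·d = 150, Σd = 20, Σ1 = 6.
And Σd·f = 402, Σf = 50.
Normal equations: [[150, 20]; [20, 6]]·[α, β]ᵀ = [402, 50]ᵀ.
Determinant 150·6 − 20² = 500.
α = (402·6 − 20·50)/500 = 353/125; β = (150·50 − 20·402)/500 = -27/25.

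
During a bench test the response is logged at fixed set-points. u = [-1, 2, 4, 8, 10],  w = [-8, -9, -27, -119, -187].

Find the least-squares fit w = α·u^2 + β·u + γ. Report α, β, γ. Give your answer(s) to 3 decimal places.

Compute the Gram sums: Σu^2·u^2 = 14369, Σu^2·u = 1583, Σu^2 = 185, Σu·u = 185, Σu = 23, Σ1 = 5.
For Xᵀw: Σu^2·w = -26792, Σu·w = -2940, Σw = -350.
Inverting the 3×3 Gram matrix, [α, β, γ]ᵀ = [-6392/3129, 4355/2086, -3593/894]ᵀ.

α = -2.043, β = 2.088, γ = -4.019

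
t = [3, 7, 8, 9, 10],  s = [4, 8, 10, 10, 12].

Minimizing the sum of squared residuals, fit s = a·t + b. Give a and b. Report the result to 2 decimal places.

Setting ∂/∂a … = 0 gives: 303·a + 37·b = 358;  37·a + 5·b = 44.
(Σt·t = 303, Σt = 37, Σ1 = 5, Σt·s = 358, Σs = 44.)
det = 303·5 − 37² = 146.
a = (358·5 − 37·44)/146 = 81/73; b = (303·44 − 37·358)/146 = 43/73.

a = 1.11, b = 0.59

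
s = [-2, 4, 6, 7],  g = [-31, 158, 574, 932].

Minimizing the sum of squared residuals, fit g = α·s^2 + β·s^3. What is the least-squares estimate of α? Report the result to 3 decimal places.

α = -2.195

Entries of XᵀX: Σs^2·s^2 = 3969, Σs^2·s^3 = 25575, Σs^3·s^3 = 168465.
For Xᵀg: Σs^2·g = 68736, Σs^3·g = 454020.
Determinant 3969·168465 − 25575² = 14556960.
α = (68736·168465 − 25575·454020)/14556960 = -16137/7352; β = (3969·454020 − 25575·68736)/14556960 = 244901/80872.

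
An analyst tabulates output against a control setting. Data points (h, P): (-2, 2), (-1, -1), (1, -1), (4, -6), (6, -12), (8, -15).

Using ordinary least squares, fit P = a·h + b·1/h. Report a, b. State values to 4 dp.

Sums needed: Σh·h = 122, Σh·1/h = 6, Σ1/h·1/h = 1357/576.
Right-hand side: Σh·P = -220, Σ1/h·P = -51/8.
Normal equations: [[122, 6]; [6, 1357/576]]·[a, b]ᵀ = [-220, -51/8]ᵀ.
Eliminating b: (1357/576)·(row 1) − 6·(row 2) gives (72409/288)·a = (1357/576)·(-220) − 6·(-51/8) = -69127/144, so a = -138254/72409.
Then b = ((-51/8) − 6·(-138254/72409))/(1357/576) = 156168/72409.

a = -1.9093, b = 2.1567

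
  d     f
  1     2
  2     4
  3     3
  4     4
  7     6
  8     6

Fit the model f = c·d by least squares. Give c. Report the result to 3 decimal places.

MᵀM·[c]ᵀ = Mᵀf reads: 143·c = 125.
(Σd·d = 143, Σd·f = 125.)
Hence c = 125 / 143 ≈ 0.874126.

c = 0.874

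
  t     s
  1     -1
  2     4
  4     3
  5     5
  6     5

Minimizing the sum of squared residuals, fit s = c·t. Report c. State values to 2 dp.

From the data, Σt·t = 82.
Moment sums: Σt·s = 74.
XᵀX·[c]ᵀ = Xᵀs becomes [[82]]·[c]ᵀ = [74]ᵀ.
c = 74/82 = 0.902439.

c = 0.90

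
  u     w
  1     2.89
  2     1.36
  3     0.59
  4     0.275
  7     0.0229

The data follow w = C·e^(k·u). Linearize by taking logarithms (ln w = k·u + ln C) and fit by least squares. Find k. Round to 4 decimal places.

k = -0.8083

Taking logs, ln w = k·u + ln C, so regress ln w on u.
Over the data: Σu = 17.0000, Σ(u)² = 79.0000, Σln w = -4.2265, Σu·ln w = -31.5069.
Normal system: [[79.0000, 17.0000]; [17.0000, 5]]·[k, ln C]ᵀ = [-31.5069, -4.2265]ᵀ.
Slope k = (n·Σu·ln w − Σu·Σln w)/(n·Σ(u)² − (Σu)²) = (5·-31.5069 − 17.0000·-4.2265)/106.0000 = -0.80834; ln C = (Σln w − k·Σu)/n = 1.90307.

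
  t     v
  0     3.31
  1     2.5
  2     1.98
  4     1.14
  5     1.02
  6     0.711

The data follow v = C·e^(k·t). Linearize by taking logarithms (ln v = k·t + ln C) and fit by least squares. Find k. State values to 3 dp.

k = -0.249

Let Y = ln v. Fitting Y = k·t + ln C by least squares:
Σt = 18.0000, Σ(t)² = 82.0000, Σln v = 2.6061, Σt·ln v = 0.8591.
Equations: 82.0000·k + 18.0000·ln C = 0.8591;  18.0000·k + 6·ln C = 2.6061.
Δ = 82.0000·6 − (18.0000)² = 168.0000; k = (0.8591·6 − 18.0000·2.6061)/168.0000 = -0.24854, ln C = (82.0000·2.6061 − 18.0000·0.8591)/168.0000 = 1.17997.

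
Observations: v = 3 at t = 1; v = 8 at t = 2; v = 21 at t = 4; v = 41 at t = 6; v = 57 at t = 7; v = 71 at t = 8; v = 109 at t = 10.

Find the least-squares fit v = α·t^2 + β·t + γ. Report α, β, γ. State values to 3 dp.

α = 0.994, β = 0.763, γ = 1.786

MᵀM·[α, β, γ]ᵀ = Mᵀv reads: 18066·α + 2144·β + 270·γ = 20084;  2144·α + 270·β + 38·γ = 2406;  270·α + 38·β + 7·γ = 310.
Inverting the 3×3 Gram matrix, [α, β, γ]ᵀ = [47774/48041, 36665/48041, 85780/48041]ᵀ.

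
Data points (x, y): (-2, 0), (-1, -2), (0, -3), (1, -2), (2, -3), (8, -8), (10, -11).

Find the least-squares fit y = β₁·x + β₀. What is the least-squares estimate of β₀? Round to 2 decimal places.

Sums needed: Σx·x = 174, Σx = 18, Σ1 = 7.
And Σx·y = -180, Σy = -29.
MᵀM·[β₁, β₀]ᵀ = Mᵀy becomes [[174, 18]; [18, 7]]·[β₁, β₀]ᵀ = [-180, -29]ᵀ.
det = 174·7 − 18² = 894.
β₁ = ((-180)·7 − 18·(-29))/894 = -123/149; β₀ = (174·(-29) − 18·(-180))/894 = -301/149.

β₀ = -2.02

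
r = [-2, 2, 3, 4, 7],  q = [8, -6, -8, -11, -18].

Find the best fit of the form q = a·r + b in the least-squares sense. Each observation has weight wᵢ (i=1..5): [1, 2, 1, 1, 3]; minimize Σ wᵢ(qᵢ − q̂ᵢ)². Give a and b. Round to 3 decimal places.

a = -2.759, b = 0.720

Compute the Gram sums: Σwᵢ·r·r = 184, Σwᵢ·r = 30, Σwᵢ·1 = 8.
And Σwᵢ·r·q = -486, Σwᵢ·q = -77.
Determinant 184·8 − 30² = 572.
a = ((-486)·8 − 30·(-77))/572 = -789/286; b = (184·(-77) − 30·(-486))/572 = 103/143.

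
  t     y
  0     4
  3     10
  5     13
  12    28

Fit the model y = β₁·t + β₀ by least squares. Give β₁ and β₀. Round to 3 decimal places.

Compute the Gram sums: Σt·t = 178, Σt = 20, Σ1 = 4.
And Σt·y = 431, Σy = 55.
XᵀX·[β₁, β₀]ᵀ = Xᵀy becomes [[178, 20]; [20, 4]]·[β₁, β₀]ᵀ = [431, 55]ᵀ.
Δ = 178·4 − 20² = 312.
β₁ = (431·4 − 20·55)/312 = 2; β₀ = (178·55 − 20·431)/312 = 15/4.

β₁ = 2.000, β₀ = 3.750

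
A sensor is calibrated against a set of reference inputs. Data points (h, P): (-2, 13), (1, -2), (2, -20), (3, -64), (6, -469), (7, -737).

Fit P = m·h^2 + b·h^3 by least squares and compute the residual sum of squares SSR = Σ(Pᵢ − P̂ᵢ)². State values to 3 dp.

The normal system XᵀX·[m, b]ᵀ = XᵀP is [[3811, 24827]; [24827, 165163]]·[m, b]ᵀ = [-53603, -356089]ᵀ.
Determinant 3811·165163 − 24827² = 13056264.
m = ((-53603)·165163 − 24827·(-356089))/13056264 = -2101781/2176044; b = (3811·(-356089) − 24827·(-53603))/13056264 = -118259/58812.
Residuals: 422758/544011, 531319/544011, -9091/181337, -368341/362674, 18784/181337, 33905/1088022; SSR = 944221/362674.

SSR = 2.603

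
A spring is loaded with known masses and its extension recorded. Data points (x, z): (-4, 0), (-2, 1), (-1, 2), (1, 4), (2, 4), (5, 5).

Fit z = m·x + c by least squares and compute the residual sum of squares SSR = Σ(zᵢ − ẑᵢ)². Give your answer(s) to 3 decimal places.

SSR = 1.233

Sums needed: Σx·x = 51, Σx = 1, Σ1 = 6.
Moment sums: Σx·z = 33, Σz = 16.
AᵀA·[m, c]ᵀ = Aᵀz becomes [[51, 1]; [1, 6]]·[m, c]ᵀ = [33, 16]ᵀ.
Eliminating c: 6·(row 1) − 1·(row 2) gives 305·m = 6·33 − 1·16 = 182, so m = 182/305.
Then c = (16 − 1·(182/305))/6 = 783/305.
Residuals: -11/61, -114/305, 9/305, 51/61, 73/305, -168/305; SSR = 376/305.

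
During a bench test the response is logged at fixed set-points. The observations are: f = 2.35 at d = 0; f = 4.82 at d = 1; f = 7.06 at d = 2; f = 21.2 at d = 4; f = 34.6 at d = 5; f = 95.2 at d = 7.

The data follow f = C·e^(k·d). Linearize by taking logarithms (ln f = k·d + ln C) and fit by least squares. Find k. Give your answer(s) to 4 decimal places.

Taking logs, ln f = k·d + ln C, so regress ln f on d.
Σd = 19.0000, Σ(d)² = 95.0000, Σln f = 15.5355, Σd·ln f = 67.3088.
Normal system: [[95.0000, 19.0000]; [19.0000, 6]]·[k, ln C]ᵀ = [67.3088, 15.5355]ᵀ.
Solving (det = 209.0000): k = 0.51999, ln C = 0.94260.

k = 0.5200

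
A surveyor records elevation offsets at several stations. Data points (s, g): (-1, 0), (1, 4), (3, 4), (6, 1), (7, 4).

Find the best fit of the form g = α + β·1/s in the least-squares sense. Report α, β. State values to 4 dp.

Forming XᵀX = [[5, 9/14]; [9/14, 3809/1764]] and Xᵀg = [13, 85/14]ᵀ gives XᵀX·[α, β]ᵀ = Xᵀg.
Eliminating β: (3809/1764)·(row 1) − (9/14)·(row 2) gives (4579/441)·α = (3809/1764)·13 − (9/14)·(85/14) = 10658/441, so α = 10658/4579.
Then β = ((85/14) − (9/14)·(10658/4579))/(3809/1764) = 9702/4579.

α = 2.3276, β = 2.1188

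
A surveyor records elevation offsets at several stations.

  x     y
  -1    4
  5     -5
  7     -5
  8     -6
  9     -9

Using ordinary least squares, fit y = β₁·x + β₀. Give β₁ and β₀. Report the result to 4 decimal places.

β₁ = -1.1930, β₀ = 2.4810

Normal-equation sums: Σx·x = 220, Σx = 28, Σ1 = 5.
And Σx·y = -193, Σy = -21.
So AᵀA·[β₁, β₀]ᵀ = Aᵀy: [[220, 28]; [28, 5]]·[β₁, β₀]ᵀ = [-193, -21]ᵀ.
Eliminating β₀: 5·(row 1) − 28·(row 2) gives 316·β₁ = 5·(-193) − 28·(-21) = -377, so β₁ = -377/316.
Then β₀ = ((-21) − 28·(-377/316))/5 = 196/79.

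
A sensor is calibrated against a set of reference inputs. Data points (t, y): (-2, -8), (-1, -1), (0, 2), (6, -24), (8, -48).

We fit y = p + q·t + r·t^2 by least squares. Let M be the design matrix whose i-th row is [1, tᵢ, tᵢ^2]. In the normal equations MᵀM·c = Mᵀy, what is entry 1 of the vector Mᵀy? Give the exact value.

Entry 1 ↔ basis 1, so (Mᵀy)_{1} = Σᵢ yᵢ = (1)·(-8) + (1)·(-1) + (1)·(2) + (1)·(-24) + (1)·(-48) = -79.

-79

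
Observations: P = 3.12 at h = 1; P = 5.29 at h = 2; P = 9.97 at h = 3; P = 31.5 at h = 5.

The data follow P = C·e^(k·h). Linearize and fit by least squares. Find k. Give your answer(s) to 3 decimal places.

Linearized form: ln P = k·h + ln C. From the 4 transformed points,
Σh = 11.0000, Σ(h)² = 39.0000, Σln P = 8.5532, Σh·ln P = 28.6181.
Normal system: [[39.0000, 11.0000]; [11.0000, 4]]·[k, ln C]ᵀ = [28.6181, 8.5532]ᵀ.
Slope k = (n·Σh·ln P − Σh·Σln P)/(n·Σ(h)² − (Σh)²) = (4·28.6181 − 11.0000·8.5532)/35.0000 = 0.58249; ln C = (Σln P − k·Σh)/n = 0.53645.

k = 0.582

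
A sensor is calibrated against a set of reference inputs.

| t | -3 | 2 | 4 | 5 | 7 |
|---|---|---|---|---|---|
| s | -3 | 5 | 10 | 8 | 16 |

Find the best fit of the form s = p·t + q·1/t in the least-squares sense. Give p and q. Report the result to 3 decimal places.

p = 2.120, q = -1.479

Entries of XᵀX: Σt·t = 103, Σt·1/t = 5, Σ1/t·1/t = 85381/176400.
Right-hand side: Σt·s = 211, Σ1/t·s = 346/35.
Normal equations: [[103, 5]; [5, 85381/176400]]·[p, q]ᵀ = [211, 346/35]ᵀ.
Δ = 103·(85381/176400) − 5² = 4384243/176400.
p = (211·(85381/176400) − 5·(346/35))/(4384243/176400) = 9296191/4384243; q = (103·(346/35) − 5·211)/(4384243/176400) = -6486480/4384243.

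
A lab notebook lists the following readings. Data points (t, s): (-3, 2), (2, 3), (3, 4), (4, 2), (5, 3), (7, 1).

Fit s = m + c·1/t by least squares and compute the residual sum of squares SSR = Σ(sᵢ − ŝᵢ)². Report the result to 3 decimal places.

SSR = 4.342

From the data, Σ1 = 6, Σ1/t = 153/140, Σ1/t·1/t = 104981/176400.
Moment sums: Σs = 15, Σ1/t·s = 358/105.
XᵀX·[m, c]ᵀ = Xᵀs becomes [[6, 153/140]; [153/140, 104981/176400]]·[m, c]ᵀ = [15, 358/105]ᵀ.
det = 6·(104981/176400) − (153/140)² = 27947/11760.
m = (15·(104981/176400) − (153/140)·(358/105))/(27947/11760) = 305809/139735; c = (6·(358/105) − (153/140)·15)/(27947/11760) = 47796/27947.
Residuals: 53321/139735, -6094/139735, 173471/139735, -86084/139735, 13120/27947, -200214/139735; SSR = 606662/139735.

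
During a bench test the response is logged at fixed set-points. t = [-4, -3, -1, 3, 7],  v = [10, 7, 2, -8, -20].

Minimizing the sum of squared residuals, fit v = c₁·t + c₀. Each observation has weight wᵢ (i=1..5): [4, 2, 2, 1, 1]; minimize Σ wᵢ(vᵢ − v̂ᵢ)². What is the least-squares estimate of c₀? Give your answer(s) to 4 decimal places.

The normal equations are: 142·c₁ + (-14)·c₀ = -370;  (-14)·c₁ + 10·c₀ = 30.
det = 142·10 − (-14)² = 1224.
c₁ = ((-370)·10 − (-14)·30)/1224 = -410/153; c₀ = (142·30 − (-14)·(-370))/1224 = -115/153.

c₀ = -0.7516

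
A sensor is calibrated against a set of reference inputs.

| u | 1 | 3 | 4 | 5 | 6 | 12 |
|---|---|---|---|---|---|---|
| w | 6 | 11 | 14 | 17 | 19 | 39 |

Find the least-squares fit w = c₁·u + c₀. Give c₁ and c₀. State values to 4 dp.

The normal system AᵀA·[c₁, c₀]ᵀ = Aᵀw is [[231, 31]; [31, 6]]·[c₁, c₀]ᵀ = [762, 106]ᵀ.
Eliminating c₀: 6·(row 1) − 31·(row 2) gives 425·c₁ = 6·762 − 31·106 = 1286, so c₁ = 1286/425.
Then c₀ = (106 − 31·(1286/425))/6 = 864/425.

c₁ = 3.0259, c₀ = 2.0329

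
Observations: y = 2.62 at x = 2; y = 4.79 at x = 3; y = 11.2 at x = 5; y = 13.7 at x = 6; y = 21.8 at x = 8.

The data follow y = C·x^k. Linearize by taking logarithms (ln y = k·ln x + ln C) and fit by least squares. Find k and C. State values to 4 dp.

Linearized form: ln y = k·ln x + ln C. From the 5 transformed points,
Σln x = 7.2724, Σ(ln x)² = 11.8122, Σln y = 10.6449, Σln x·ln y = 17.3753.
Equations: 11.8122·k + 7.2724·ln C = 17.3753;  7.2724·k + 5·ln C = 10.6449.
Slope k = (n·Σln x·ln y − Σln x·Σln y)/(n·Σ(ln x)² − (Σln x)²) = (5·17.3753 − 7.2724·10.6449)/6.1731 = 1.53284; ln C = (Σln y − k·Σln x)/n = -0.10049, so C = exp(-0.10049) = 0.90439.

k = 1.5328, C = 0.9044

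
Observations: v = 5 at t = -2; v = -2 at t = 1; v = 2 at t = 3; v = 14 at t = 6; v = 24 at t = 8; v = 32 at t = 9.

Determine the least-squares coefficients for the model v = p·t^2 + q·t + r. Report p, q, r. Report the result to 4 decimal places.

The normal system XᵀX·[p, q, r]ᵀ = Xᵀv is [[12051, 1477, 195]; [1477, 195, 25]; [195, 25, 6]]·[p, q, r]ᵀ = [4668, 558, 75]ᵀ.
Row-reducing yields p = 39469/77416, q = -79503/77416, r = 4055/19354.

p = 0.5098, q = -1.0270, r = 0.2095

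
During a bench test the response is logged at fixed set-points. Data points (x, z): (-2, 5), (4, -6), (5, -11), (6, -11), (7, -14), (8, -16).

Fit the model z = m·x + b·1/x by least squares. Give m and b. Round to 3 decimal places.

Setting ∂/∂m … = 0 gives: 194·m + 6·b = -381;  6·m + (293749/705600)·b = -361/30.
(Σx·x = 194, Σx·1/x = 6, Σ1/x·1/x = 293749/705600, Σx·z = -381, Σ1/x·z = -361/30.)
Δ = 194·(293749/705600) − 6² = 15792853/352800.
m = ((-381)·(293749/705600) − 6·(-361/30))/(15792853/352800) = -60974049/31585706; b = (194·(-361/30) − 6·(-381))/(15792853/352800) = -17099040/15792853.

m = -1.930, b = -1.083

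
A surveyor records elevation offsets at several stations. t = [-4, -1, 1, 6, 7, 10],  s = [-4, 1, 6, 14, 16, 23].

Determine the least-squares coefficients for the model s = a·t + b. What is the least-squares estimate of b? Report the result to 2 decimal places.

Compute the Gram sums: Σt·t = 203, Σt = 19, Σ1 = 6.
For Xᵀs: Σt·s = 447, Σs = 56.
XᵀX·[a, b]ᵀ = Xᵀs becomes [[203, 19]; [19, 6]]·[a, b]ᵀ = [447, 56]ᵀ.
Eliminating b: 6·(row 1) − 19·(row 2) gives 857·a = 6·447 − 19·56 = 1618, so a = 1618/857.
Then b = (56 − 19·(1618/857))/6 = 2875/857.

b = 3.35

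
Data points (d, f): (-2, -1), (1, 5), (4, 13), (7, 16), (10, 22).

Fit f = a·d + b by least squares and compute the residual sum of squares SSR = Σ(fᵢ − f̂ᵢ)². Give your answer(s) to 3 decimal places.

SSR = 5.100

Forming MᵀM = [[170, 20]; [20, 5]] and Mᵀf = [391, 55]ᵀ gives MᵀM·[a, b]ᵀ = Mᵀf.
Eliminating b: 5·(row 1) − 20·(row 2) gives 450·a = 5·391 − 20·55 = 855, so a = 19/10.
Then b = (55 − 20·(19/10))/5 = 17/5.
Residuals: -3/5, -3/10, 2, -7/10, -2/5; SSR = 51/10.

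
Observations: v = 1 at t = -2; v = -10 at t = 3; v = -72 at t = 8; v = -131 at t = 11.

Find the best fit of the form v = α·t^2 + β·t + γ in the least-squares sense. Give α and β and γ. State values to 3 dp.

Compute the Gram sums: Σt^2·t^2 = 18834, Σt^2·t = 1862, Σt^2 = 198, Σt·t = 198, Σt = 20, Σ1 = 4.
Moment sums: Σt^2·v = -20545, Σt·v = -2049, Σv = -212.
So AᵀA·[α, β, γ]ᵀ = Aᵀv: [[18834, 1862, 198]; [1862, 198, 20]; [198, 20, 4]]·[α, β, γ]ᵀ = [-20545, -2049, -212]ᵀ.
Inverting the 3×3 Gram matrix, [α, β, γ]ᵀ = [-12259/12485, -33833/24970, 29698/12485]ᵀ.

α = -0.982, β = -1.355, γ = 2.379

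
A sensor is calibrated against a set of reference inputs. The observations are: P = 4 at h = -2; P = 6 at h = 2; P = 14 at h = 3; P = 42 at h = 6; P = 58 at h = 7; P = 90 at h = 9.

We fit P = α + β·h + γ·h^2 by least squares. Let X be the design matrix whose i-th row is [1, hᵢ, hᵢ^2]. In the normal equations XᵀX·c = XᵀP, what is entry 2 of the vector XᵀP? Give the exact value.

1514

Entry 2 ↔ basis h, so (XᵀP)_{2} = Σᵢ (h)·Pᵢ = (-2)·(4) + (2)·(6) + (3)·(14) + (6)·(42) + (7)·(58) + (9)·(90) = 1514.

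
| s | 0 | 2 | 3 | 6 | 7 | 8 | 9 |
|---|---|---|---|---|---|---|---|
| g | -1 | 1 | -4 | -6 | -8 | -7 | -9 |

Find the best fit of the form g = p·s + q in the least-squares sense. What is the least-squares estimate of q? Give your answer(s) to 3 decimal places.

q = 0.216

Forming MᵀM = [[243, 35]; [35, 7]] and Mᵀg = [-239, -34]ᵀ gives MᵀM·[p, q]ᵀ = Mᵀg.
det = 243·7 − 35² = 476.
p = ((-239)·7 − 35·(-34))/476 = -69/68; q = (243·(-34) − 35·(-239))/476 = 103/476.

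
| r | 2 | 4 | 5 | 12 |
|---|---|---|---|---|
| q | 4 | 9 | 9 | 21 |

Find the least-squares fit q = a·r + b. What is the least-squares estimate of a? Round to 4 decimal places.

Forming MᵀM = [[189, 23]; [23, 4]] and Mᵀq = [341, 43]ᵀ gives MᵀM·[a, b]ᵀ = Mᵀq.
det = 189·4 − 23² = 227.
a = (341·4 − 23·43)/227 = 375/227; b = (189·43 − 23·341)/227 = 284/227.

a = 1.6520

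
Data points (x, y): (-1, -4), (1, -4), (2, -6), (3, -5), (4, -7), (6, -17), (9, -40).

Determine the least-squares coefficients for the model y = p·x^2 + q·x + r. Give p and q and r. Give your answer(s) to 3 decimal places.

The normal equations are: 8212·p + 1044·q + 148·r = -4041;  1044·p + 148·q + 24·r = -517;  148·p + 24·q + 7·r = -83.
Inverting the 3×3 Gram matrix, [p, q, r]ᵀ = [-2791/5043, 6603/6724, -17765/5043]ᵀ.

p = -0.553, q = 0.982, r = -3.523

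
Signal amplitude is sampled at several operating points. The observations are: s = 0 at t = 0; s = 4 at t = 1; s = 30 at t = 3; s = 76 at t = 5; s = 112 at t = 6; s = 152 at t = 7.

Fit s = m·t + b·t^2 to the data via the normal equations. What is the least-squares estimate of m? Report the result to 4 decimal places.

m = 0.5197

Normal-equation sums: Σt·t = 120, Σt·t^2 = 712, Σt^2·t^2 = 4404.
For Xᵀs: Σt·s = 2210, Σt^2·s = 13654.
So XᵀX·[m, b]ᵀ = Xᵀs: [[120, 712]; [712, 4404]]·[m, b]ᵀ = [2210, 13654]ᵀ.
Δ = 120·4404 − 712² = 21536.
m = (2210·4404 − 712·13654)/21536 = 1399/2692; b = (120·13654 − 712·2210)/21536 = 2030/673.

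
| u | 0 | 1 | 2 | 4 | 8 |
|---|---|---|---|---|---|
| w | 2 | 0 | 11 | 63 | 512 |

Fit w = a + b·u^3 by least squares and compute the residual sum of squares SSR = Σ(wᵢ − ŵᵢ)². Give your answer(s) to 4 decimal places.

Normal-equation sums: Σ1 = 5, Σu^3 = 585, Σu^3·u^3 = 266305.
And Σw = 588, Σu^3·w = 266264.
XᵀX·[a, b]ᵀ = Xᵀw becomes [[5, 585]; [585, 266305]]·[a, b]ᵀ = [588, 266264]ᵀ.
Determinant 5·266305 − 585² = 989300.
a = (588·266305 − 585·266264)/989300 = 633/761; b = (5·266264 − 585·588)/989300 = 49367/49465.
Residuals: 889/761, -90512/49465, 108034/49465, -84338/49465, 9031/49465; SSR = 614522/49465.

SSR = 12.4234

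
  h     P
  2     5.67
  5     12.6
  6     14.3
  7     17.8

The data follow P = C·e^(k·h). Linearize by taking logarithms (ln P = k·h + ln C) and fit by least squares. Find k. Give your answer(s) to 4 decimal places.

Let Y = ln P. Fitting Y = k·h + ln C by least squares:
Sums: Σh = 20.0000, Σ(h)² = 114.0000, Σln P = 9.8083, Σh·ln P = 52.2548.
Normal system: [[114.0000, 20.0000]; [20.0000, 4]]·[k, ln C]ᵀ = [52.2548, 9.8083]ᵀ.
Solving (det = 56.0000): k = 0.22951, ln C = 1.30455.

k = 0.2295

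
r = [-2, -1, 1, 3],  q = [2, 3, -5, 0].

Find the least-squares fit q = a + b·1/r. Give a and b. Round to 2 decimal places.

Setting ∂/∂a … = 0 gives: 4·a + (-1/6)·b = 0;  (-1/6)·a + (85/36)·b = -9.
(Σ1 = 4, Σ1/r = -1/6, Σ1/r·1/r = 85/36, Σq = 0, Σ1/r·q = -9.)
Determinant 4·(85/36) − (-1/6)² = 113/12.
a = (0·(85/36) − (-1/6)·(-9))/(113/12) = -18/113; b = (4·(-9) − (-1/6)·0)/(113/12) = -432/113.

a = -0.16, b = -3.82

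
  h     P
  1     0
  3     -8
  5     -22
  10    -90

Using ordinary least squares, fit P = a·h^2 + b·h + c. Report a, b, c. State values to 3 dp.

a = -0.890, b = -0.185, c = 0.934

Entries of MᵀM: Σh^2·h^2 = 10707, Σh^2·h = 1153, Σh^2 = 135, Σh·h = 135, Σh = 19, Σ1 = 4.
And Σh^2·P = -9622, Σh·P = -1034, ΣP = -120.
Row-reducing yields a = -11895/13358, b = -2477/13358, c = 6241/6679.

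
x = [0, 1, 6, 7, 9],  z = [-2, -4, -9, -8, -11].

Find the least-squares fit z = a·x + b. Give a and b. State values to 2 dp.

a = -0.92, b = -2.55

AᵀA·[a, b]ᵀ = Aᵀz reads: 167·a + 23·b = -213;  23·a + 5·b = -34.
(Σx·x = 167, Σx = 23, Σ1 = 5, Σx·z = -213, Σz = -34.)
Eliminating b: 5·(row 1) − 23·(row 2) gives 306·a = 5·(-213) − 23·(-34) = -283, so a = -283/306.
Then b = ((-34) − 23·(-283/306))/5 = -779/306.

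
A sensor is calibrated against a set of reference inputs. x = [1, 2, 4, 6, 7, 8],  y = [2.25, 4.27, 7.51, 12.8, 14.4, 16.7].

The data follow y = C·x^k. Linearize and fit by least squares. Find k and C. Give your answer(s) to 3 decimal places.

Let Y = ln y. Fitting Y = k·ln x + ln C by least squares:
XᵀX = [[13.7233, 7.8966]; [7.8966, 6]], rhs = [19.4139, 12.3109]ᵀ  (here Σln x = 7.8966, Σ(ln x)² = 13.7233, Σln y = 12.3109, Σln x·ln y = 19.4139).
Slope k = (n·Σln x·ln y − Σln x·Σln y)/(n·Σ(ln x)² − (Σln x)²) = (6·19.4139 − 7.8966·12.3109)/19.9843 = 0.96427; ln C = (Σln y − k·Σln x)/n = 0.78274, so C = exp(0.78274) = 2.18747.

k = 0.964, C = 2.187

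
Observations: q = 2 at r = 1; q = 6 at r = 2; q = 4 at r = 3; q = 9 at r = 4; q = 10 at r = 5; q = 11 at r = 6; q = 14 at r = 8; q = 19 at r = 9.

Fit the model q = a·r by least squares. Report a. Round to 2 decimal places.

a = 1.95

Entries of MᵀM: Σr·r = 236.
For Mᵀq: Σr·q = 461.
Normal equations: [[236]]·[a]ᵀ = [461]ᵀ.
a = 461/236 = 1.95339.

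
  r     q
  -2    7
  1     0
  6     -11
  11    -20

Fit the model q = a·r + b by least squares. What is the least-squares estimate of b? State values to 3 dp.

Forming MᵀM = [[162, 16]; [16, 4]] and Mᵀq = [-300, -24]ᵀ gives MᵀM·[a, b]ᵀ = Mᵀq.
Determinant 162·4 − 16² = 392.
a = ((-300)·4 − 16·(-24))/392 = -102/49; b = (162·(-24) − 16·(-300))/392 = 114/49.

b = 2.327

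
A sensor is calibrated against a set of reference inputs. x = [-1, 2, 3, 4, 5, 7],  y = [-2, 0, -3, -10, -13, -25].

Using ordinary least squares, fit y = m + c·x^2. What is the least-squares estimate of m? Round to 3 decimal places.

Normal-equation sums: Σ1 = 6, Σx^2 = 104, Σx^2·x^2 = 3380.
And Σy = -53, Σx^2·y = -1739.
Eliminating c: 3380·(row 1) − 104·(row 2) gives 9464·m = 3380·(-53) − 104·(-1739) = 1716, so m = 33/182.
Then c = ((-1739) − 104·(33/182))/3380 = -2461/4732.

m = 0.181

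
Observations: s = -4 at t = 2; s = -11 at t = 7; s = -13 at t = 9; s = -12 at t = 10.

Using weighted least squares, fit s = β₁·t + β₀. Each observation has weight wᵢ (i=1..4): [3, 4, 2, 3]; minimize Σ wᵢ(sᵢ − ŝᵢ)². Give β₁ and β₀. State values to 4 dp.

Setting ∂/∂β₁ … = 0 gives: 670·β₁ + 82·β₀ = -926;  82·β₁ + 12·β₀ = -118.
(Σwᵢ·t·t = 670, Σwᵢ·t = 82, Σwᵢ·1 = 12, Σwᵢ·t·s = -926, Σwᵢ·s = -118.)
det = 670·12 − 82² = 1316.
β₁ = ((-926)·12 − 82·(-118))/1316 = -359/329; β₀ = (670·(-118) − 82·(-926))/1316 = -782/329.

β₁ = -1.0912, β₀ = -2.3769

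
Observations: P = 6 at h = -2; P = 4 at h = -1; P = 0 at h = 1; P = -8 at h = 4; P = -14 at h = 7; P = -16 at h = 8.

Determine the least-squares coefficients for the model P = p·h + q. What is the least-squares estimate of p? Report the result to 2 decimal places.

Compute the Gram sums: Σh·h = 135, Σh = 17, Σ1 = 6.
And Σh·P = -274, ΣP = -28.
Normal equations: [[135, 17]; [17, 6]]·[p, q]ᵀ = [-274, -28]ᵀ.
Eliminating q: 6·(row 1) − 17·(row 2) gives 521·p = 6·(-274) − 17·(-28) = -1168, so p = -1168/521.
Then q = ((-28) − 17·(-1168/521))/6 = 878/521.

p = -2.24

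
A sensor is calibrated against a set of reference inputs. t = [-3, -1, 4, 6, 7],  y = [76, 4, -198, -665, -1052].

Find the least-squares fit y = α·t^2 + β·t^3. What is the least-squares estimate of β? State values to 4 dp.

β = -3.0000

With design matrix M, MᵀM = [[4035, 25363]; [25363, 169131]] and Mᵀy = [-77968, -519204]ᵀ.
det = 4035·169131 − 25363² = 39161816.
α = ((-77968)·169131 − 25363·(-519204))/39161816 = -4558689/9790454; β = (4035·(-519204) − 25363·(-77968))/39161816 = -29371439/9790454.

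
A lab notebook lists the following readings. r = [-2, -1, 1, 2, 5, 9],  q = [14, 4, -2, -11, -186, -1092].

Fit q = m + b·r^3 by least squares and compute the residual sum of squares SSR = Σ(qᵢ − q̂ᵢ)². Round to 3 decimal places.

SSR = 5.293

The normal equations are: 6·m + 854·b = -1273;  854·m + 547196·b = -819524.
det = 6·547196 − 854² = 2553860.
m = ((-1273)·547196 − 854·(-819524))/2553860 = 823247/638465; b = (6·(-819524) − 854·(-1273))/2553860 = -1915001/1276930.
Residuals: 455259/638465, 309245/255386, -2285353/1276930, -186358/638465, 219651/1276930, -3665/255386; SSR = 3379274/638465.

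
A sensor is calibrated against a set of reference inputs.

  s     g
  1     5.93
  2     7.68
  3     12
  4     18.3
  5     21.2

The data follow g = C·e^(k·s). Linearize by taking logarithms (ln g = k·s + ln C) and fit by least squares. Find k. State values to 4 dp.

k = 0.3416

Taking logs, ln g = k·s + ln C, so regress ln g on s.
Over the data: Σs = 15.0000, Σ(s)² = 55.0000, Σln g = 12.2645, Σs·ln g = 40.2096.
Normal system: [[55.0000, 15.0000]; [15.0000, 5]]·[k, ln C]ᵀ = [40.2096, 12.2645]ᵀ.
Solving (det = 50.0000): k = 0.34162, ln C = 1.42802.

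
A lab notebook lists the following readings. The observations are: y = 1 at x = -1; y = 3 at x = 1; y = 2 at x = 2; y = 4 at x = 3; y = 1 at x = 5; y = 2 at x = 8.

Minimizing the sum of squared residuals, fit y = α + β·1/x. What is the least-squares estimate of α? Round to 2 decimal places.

α = 1.97

The normal system AᵀA·[α, β]ᵀ = Aᵀy is [[6, 139/120]; [139/120, 34801/14400]]·[α, β]ᵀ = [13, 287/60]ᵀ.
Determinant 6·(34801/14400) − (139/120)² = 37897/2880.
α = (13·(34801/14400) − (139/120)·(287/60))/(37897/2880) = 372627/189485; β = (6·(287/60) − (139/120)·13)/(37897/2880) = 39288/37897.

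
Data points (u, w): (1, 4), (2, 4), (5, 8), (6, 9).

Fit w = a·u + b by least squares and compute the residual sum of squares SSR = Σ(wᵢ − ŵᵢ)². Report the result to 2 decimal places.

SSR = 0.62

From the data, Σu·u = 66, Σu = 14, Σ1 = 4.
Moment sums: Σu·w = 106, Σw = 25.
AᵀA·[a, b]ᵀ = Aᵀw becomes [[66, 14]; [14, 4]]·[a, b]ᵀ = [106, 25]ᵀ.
det = 66·4 − 14² = 68.
a = (106·4 − 14·25)/68 = 37/34; b = (66·25 − 14·106)/68 = 83/34.
Residuals: 8/17, -21/34, 2/17, 1/34; SSR = 21/34.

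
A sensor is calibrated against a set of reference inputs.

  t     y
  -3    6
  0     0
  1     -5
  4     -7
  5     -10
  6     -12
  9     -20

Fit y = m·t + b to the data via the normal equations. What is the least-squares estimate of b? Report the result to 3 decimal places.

Forming XᵀX = [[168, 22]; [22, 7]] and Xᵀy = [-353, -48]ᵀ gives XᵀX·[m, b]ᵀ = Xᵀy.
det = 168·7 − 22² = 692.
m = ((-353)·7 − 22·(-48))/692 = -1415/692; b = (168·(-48) − 22·(-353))/692 = -149/346.

b = -0.431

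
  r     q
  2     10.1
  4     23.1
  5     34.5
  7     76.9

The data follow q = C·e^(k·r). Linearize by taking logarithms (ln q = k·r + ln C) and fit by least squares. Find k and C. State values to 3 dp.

k = 0.406, C = 4.517

Linearized form: ln q = k·r + ln C. From the 4 transformed points,
Over the data: Σr = 18.0000, Σ(r)² = 94.0000, Σln q = 13.3358, Σr·ln q = 65.2867.
Normal system: [[94.0000, 18.0000]; [18.0000, 4]]·[k, ln C]ᵀ = [65.2867, 13.3358]ᵀ.
Solving (det = 52.0000): k = 0.40581, ln C = 1.50783, so C = exp(1.50783) = 4.51691.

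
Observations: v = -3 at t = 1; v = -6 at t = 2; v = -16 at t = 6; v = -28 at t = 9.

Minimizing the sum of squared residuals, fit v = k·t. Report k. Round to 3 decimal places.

The normal system AᵀA·[k]ᵀ = Aᵀv is [[122]]·[k]ᵀ = [-363]ᵀ.
Hence k = -363 / 122 ≈ -2.97541.

k = -2.975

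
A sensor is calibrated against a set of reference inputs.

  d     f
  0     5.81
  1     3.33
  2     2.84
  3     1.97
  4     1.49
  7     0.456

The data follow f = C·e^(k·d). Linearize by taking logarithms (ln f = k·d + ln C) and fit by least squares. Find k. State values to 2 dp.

k = -0.35

Taking logs, ln f = k·d + ln C, so regress ln f on d.
XᵀX = [[79.0000, 17.0000]; [17.0000, 6]], rhs = [1.4229, 4.2979]ᵀ  (here Σd = 17.0000, Σ(d)² = 79.0000, Σln f = 4.2979, Σd·ln f = 1.4229).
Slope k = (n·Σd·ln f − Σd·Σln f)/(n·Σ(d)² − (Σd)²) = (6·1.4229 − 17.0000·4.2979)/185.0000 = -0.34879; ln C = (Σln f − k·Σd)/n = 1.70456.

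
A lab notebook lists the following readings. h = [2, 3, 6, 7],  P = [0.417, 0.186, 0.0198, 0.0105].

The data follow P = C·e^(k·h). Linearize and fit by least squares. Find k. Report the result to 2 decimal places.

k = -0.74

Linearized form: ln P = k·h + ln C. From the 4 transformed points,
Σh = 18.0000, Σ(h)² = 98.0000, Σln P = -11.0351, Σh·ln P = -62.2225.
Equations: 98.0000·k + 18.0000·ln C = -62.2225;  18.0000·k + 4·ln C = -11.0351.
Slope k = (n·Σh·ln P − Σh·Σln P)/(n·Σ(h)² − (Σh)²) = (4·-62.2225 − 18.0000·-11.0351)/68.0000 = -0.73908; ln C = (Σln P − k·Σh)/n = 0.56708.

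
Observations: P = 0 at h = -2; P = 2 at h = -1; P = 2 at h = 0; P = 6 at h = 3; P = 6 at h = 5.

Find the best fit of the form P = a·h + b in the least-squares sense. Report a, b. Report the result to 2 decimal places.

Sums needed: Σh·h = 39, Σh = 5, Σ1 = 5.
Right-hand side: Σh·P = 46, ΣP = 16.
Normal equations: [[39, 5]; [5, 5]]·[a, b]ᵀ = [46, 16]ᵀ.
det = 39·5 − 5² = 170.
a = (46·5 − 5·16)/170 = 15/17; b = (39·16 − 5·46)/170 = 197/85.

a = 0.88, b = 2.32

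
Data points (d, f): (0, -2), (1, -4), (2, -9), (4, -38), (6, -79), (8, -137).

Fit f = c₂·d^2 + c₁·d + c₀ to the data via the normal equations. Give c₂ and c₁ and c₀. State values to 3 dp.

The normal equations are: 5665·c₂ + 801·c₁ + 121·c₀ = -12260;  801·c₂ + 121·c₁ + 21·c₀ = -1744;  121·c₂ + 21·c₁ + 6·c₀ = -269.
(Σd^2·d^2 = 5665, Σd^2·d = 801, Σd^2 = 121, Σd·d = 121, Σd = 21, Σ1 = 6, Σd^2·f = -12260, Σd·f = -1744, Σf = -269.)
Inverting the 3×3 Gram matrix, [c₂, c₁, c₀]ᵀ = [-3259/1601, -1148/1601, -2037/1601]ᵀ.

c₂ = -2.036, c₁ = -0.717, c₀ = -1.272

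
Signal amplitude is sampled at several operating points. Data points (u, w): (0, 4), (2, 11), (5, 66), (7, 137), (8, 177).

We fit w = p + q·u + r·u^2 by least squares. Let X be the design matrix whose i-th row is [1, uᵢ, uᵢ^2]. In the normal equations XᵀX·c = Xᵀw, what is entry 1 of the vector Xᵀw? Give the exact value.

Entry 1 ↔ basis 1, so (Xᵀw)_{1} = Σᵢ wᵢ = (1)·(4) + (1)·(11) + (1)·(66) + (1)·(137) + (1)·(177) = 395.

395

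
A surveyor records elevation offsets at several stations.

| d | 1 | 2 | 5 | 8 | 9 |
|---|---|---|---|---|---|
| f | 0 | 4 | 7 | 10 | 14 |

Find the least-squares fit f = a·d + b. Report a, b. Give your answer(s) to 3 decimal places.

With design matrix A, AᵀA = [[175, 25]; [25, 5]] and Aᵀf = [249, 35]ᵀ.
Δ = 175·5 − 25² = 250.
a = (249·5 − 25·35)/250 = 37/25; b = (175·35 − 25·249)/250 = -2/5.

a = 1.480, b = -0.400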